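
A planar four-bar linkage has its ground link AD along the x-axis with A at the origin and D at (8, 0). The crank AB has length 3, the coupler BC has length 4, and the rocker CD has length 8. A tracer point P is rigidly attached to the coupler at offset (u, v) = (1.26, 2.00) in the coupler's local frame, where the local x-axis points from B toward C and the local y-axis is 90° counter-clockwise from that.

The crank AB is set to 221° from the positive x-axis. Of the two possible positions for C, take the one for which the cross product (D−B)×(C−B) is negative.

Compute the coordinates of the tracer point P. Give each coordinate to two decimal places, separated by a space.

-0.13 -0.94

A=(0,0), D=(8.00,0)
B = A + 3.00·(cos221°, sin221°) = (-2.2641, -1.9682)
|BD| = 10.4511
circle(B,4.00) ∩ circle(D,8.00): a=2.9292, h=2.7240
  candidates: C₊=(0.0996,1.2587) cross=28.469; C₋=(1.1256,-4.0918) cross=-28.469
  mode - wants cross < 0 → take C=(1.1256,-4.0918) (cross=-28.469)
ex = (C−B)/|BC| = (0.8474,-0.5309); ey = (0.5309,0.8474)
P = B + 1.26·ex + 2.00·ey = (-0.1346,-0.9422)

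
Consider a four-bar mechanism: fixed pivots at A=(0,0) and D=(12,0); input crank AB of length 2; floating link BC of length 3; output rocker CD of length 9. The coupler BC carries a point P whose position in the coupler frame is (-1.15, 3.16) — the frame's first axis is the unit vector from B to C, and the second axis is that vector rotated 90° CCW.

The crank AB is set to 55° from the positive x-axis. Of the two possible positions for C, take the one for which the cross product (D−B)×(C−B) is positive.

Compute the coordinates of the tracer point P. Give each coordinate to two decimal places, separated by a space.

A=(0,0), D=(12.00,0)
B = A + 2.00·(cos55°, sin55°) = (1.1472, 1.6383)
|BD| = 10.9758
circle(B,3.00) ∩ circle(D,9.00): a=2.2080, h=2.0310
  candidates: C₊=(3.6335,3.3170) cross=22.292; C₋=(3.0272,-0.6995) cross=-22.292
  mode + wants cross > 0 → take C=(3.6335,3.3170) (cross=22.292)
ex = (C−B)/|BC| = (0.8288,0.5596); ey = (-0.5596,0.8288)
P = B + -1.15·ex + 3.16·ey = (-1.5742,3.6138)

-1.57 3.61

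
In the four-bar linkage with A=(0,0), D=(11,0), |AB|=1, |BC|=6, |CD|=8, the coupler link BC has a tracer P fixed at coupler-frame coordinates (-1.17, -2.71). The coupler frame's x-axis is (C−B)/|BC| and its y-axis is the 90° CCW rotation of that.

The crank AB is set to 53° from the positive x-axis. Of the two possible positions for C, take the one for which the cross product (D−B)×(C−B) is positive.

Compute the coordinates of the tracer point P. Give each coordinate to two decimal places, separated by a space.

A=(0,0), D=(11.00,0)
B = A + 1.00·(cos53°, sin53°) = (0.6018, 0.7986)
|BD| = 10.4288
circle(B,6.00) ∩ circle(D,8.00): a=3.8720, h=4.5834
  candidates: C₊=(4.8134,5.0721) cross=47.800; C₋=(4.1114,-4.0679) cross=-47.800
  mode + wants cross > 0 → take C=(4.8134,5.0721) (cross=47.800)
ex = (C−B)/|BC| = (0.7019,0.7122); ey = (-0.7122,0.7019)
P = B + -1.17·ex + -2.71·ey = (1.7107,-1.9369)

1.71 -1.94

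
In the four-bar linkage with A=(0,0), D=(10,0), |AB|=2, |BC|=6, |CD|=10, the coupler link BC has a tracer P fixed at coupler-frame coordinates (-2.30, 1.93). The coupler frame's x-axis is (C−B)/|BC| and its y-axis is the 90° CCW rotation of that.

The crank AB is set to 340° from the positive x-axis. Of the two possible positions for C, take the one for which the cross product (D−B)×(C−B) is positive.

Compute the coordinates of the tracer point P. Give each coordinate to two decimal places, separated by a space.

A=(0,0), D=(10.00,0)
B = A + 2.00·(cos340°, sin340°) = (1.8794, -0.6840)
|BD| = 8.1494
circle(B,6.00) ∩ circle(D,10.00): a=0.1480, h=5.9982
  candidates: C₊=(1.5234,5.3054) cross=48.881; C₋=(2.5303,-6.6486) cross=-48.881
  mode + wants cross > 0 → take C=(1.5234,5.3054) (cross=48.881)
ex = (C−B)/|BC| = (-0.0593,0.9982); ey = (-0.9982,-0.0593)
P = B + -2.30·ex + 1.93·ey = (0.0892,-3.0945)

0.09 -3.09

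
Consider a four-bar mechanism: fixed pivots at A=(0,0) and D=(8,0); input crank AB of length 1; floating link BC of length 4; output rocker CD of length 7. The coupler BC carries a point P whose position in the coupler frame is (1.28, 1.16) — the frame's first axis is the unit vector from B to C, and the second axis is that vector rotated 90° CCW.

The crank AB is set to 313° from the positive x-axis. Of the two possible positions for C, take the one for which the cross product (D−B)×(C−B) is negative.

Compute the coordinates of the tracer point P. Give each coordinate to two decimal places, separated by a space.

2.29 -1.35

A=(0,0), D=(8.00,0)
B = A + 1.00·(cos313°, sin313°) = (0.6820, -0.7314)
|BD| = 7.3545
circle(B,4.00) ∩ circle(D,7.00): a=1.4337, h=3.7342
  candidates: C₊=(1.7372,3.1269) cross=27.463; C₋=(2.4799,-4.3045) cross=-27.463
  mode - wants cross < 0 → take C=(2.4799,-4.3045) (cross=-27.463)
ex = (C−B)/|BC| = (0.4495,-0.8933); ey = (0.8933,0.4495)
P = B + 1.28·ex + 1.16·ey = (2.2936,-1.3534)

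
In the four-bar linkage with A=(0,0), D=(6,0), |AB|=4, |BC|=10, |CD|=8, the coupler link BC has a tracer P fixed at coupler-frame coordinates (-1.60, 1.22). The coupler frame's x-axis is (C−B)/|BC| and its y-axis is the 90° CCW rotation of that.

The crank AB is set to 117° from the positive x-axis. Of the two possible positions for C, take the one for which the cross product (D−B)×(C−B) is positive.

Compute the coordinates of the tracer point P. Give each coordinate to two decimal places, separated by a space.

-3.79 3.97

A=(0,0), D=(6.00,0)
B = A + 4.00·(cos117°, sin117°) = (-1.8160, 3.5640)
|BD| = 8.5902
circle(B,10.00) ∩ circle(D,8.00): a=6.3905, h=7.6916
  candidates: C₊=(7.1898,7.9110) cross=66.073; C₋=(0.8074,-6.0858) cross=-66.073
  mode + wants cross > 0 → take C=(7.1898,7.9110) (cross=66.073)
ex = (C−B)/|BC| = (0.9006,0.4347); ey = (-0.4347,0.9006)
P = B + -1.60·ex + 1.22·ey = (-3.7872,3.9672)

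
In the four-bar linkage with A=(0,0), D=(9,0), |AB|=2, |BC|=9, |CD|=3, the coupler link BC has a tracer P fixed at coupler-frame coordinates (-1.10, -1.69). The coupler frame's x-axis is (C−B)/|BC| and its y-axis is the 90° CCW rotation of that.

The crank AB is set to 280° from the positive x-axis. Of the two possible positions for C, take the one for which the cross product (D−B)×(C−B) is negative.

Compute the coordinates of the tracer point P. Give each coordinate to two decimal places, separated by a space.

-0.94 -3.52

A=(0,0), D=(9.00,0)
B = A + 2.00·(cos280°, sin280°) = (0.3473, -1.9696)
|BD| = 8.8740
circle(B,9.00) ∩ circle(D,3.00): a=8.4938, h=2.9758
  candidates: C₊=(7.9687,2.8172) cross=26.407; C₋=(9.2897,-2.9860) cross=-26.407
  mode - wants cross < 0 → take C=(9.2897,-2.9860) (cross=-26.407)
ex = (C−B)/|BC| = (0.9936,-0.1129); ey = (0.1129,0.9936)
P = B + -1.10·ex + -1.69·ey = (-0.9365,-3.5246)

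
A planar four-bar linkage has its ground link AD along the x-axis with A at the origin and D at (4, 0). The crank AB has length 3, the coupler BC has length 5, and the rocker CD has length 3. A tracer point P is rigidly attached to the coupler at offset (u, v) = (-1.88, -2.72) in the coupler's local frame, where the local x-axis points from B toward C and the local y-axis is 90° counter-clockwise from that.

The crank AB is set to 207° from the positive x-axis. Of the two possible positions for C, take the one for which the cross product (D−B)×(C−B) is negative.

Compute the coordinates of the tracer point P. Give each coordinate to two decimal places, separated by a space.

-5.08 -3.63

A=(0,0), D=(4.00,0)
B = A + 3.00·(cos207°, sin207°) = (-2.6730, -1.3620)
|BD| = 6.8106
circle(B,5.00) ∩ circle(D,3.00): a=4.5799, h=2.0060
  candidates: C₊=(1.4132,1.5194) cross=13.662; C₋=(2.2156,-2.4116) cross=-13.662
  mode - wants cross < 0 → take C=(2.2156,-2.4116) (cross=-13.662)
ex = (C−B)/|BC| = (0.9777,-0.2099); ey = (0.2099,0.9777)
P = B + -1.88·ex + -2.72·ey = (-5.0821,-3.6267)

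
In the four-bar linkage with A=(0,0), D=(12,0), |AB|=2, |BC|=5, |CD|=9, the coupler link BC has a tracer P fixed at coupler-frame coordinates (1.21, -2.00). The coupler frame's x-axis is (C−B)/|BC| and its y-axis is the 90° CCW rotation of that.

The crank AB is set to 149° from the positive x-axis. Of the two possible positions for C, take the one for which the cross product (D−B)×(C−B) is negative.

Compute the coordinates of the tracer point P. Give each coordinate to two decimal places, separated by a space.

-1.21 -1.25

A=(0,0), D=(12.00,0)
B = A + 2.00·(cos149°, sin149°) = (-1.7143, 1.0301)
|BD| = 13.7530
circle(B,5.00) ∩ circle(D,9.00): a=4.8406, h=1.2526
  candidates: C₊=(3.2064,1.9166) cross=17.227; C₋=(3.0188,-0.5816) cross=-17.227
  mode - wants cross < 0 → take C=(3.0188,-0.5816) (cross=-17.227)
ex = (C−B)/|BC| = (0.9466,-0.3223); ey = (0.3223,0.9466)
P = B + 1.21·ex + -2.00·ey = (-1.2136,-1.2532)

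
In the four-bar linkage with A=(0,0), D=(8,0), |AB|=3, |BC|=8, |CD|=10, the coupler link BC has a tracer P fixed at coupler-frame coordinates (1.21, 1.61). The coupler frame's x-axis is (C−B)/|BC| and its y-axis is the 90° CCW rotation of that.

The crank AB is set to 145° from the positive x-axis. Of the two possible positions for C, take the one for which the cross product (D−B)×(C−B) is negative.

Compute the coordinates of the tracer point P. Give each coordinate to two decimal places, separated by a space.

A=(0,0), D=(8.00,0)
B = A + 3.00·(cos145°, sin145°) = (-2.4575, 1.7207)
|BD| = 10.5981
circle(B,8.00) ∩ circle(D,10.00): a=3.6006, h=7.1439
  candidates: C₊=(2.2553,8.1852) cross=75.712; C₋=(-0.0645,-5.9130) cross=-75.712
  mode - wants cross < 0 → take C=(-0.0645,-5.9130) (cross=-75.712)
ex = (C−B)/|BC| = (0.2991,-0.9542); ey = (0.9542,0.2991)
P = B + 1.21·ex + 1.61·ey = (-0.5592,1.0477)

-0.56 1.05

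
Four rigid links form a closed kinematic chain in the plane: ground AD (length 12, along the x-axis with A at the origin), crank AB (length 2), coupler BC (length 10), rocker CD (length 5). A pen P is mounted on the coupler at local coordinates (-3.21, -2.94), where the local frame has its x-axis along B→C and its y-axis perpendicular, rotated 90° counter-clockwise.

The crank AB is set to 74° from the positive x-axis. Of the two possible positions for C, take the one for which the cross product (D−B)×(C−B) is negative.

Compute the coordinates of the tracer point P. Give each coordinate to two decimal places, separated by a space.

A=(0,0), D=(12.00,0)
B = A + 2.00·(cos74°, sin74°) = (0.5513, 1.9225)
|BD| = 11.6090
circle(B,10.00) ∩ circle(D,5.00): a=9.0348, h=4.2864
  candidates: C₊=(10.1711,4.6535) cross=49.761; C₋=(8.7514,-3.8009) cross=-49.761
  mode - wants cross < 0 → take C=(8.7514,-3.8009) (cross=-49.761)
ex = (C−B)/|BC| = (0.8200,-0.5723); ey = (0.5723,0.8200)
P = B + -3.21·ex + -2.94·ey = (-3.7637,1.3489)

-3.76 1.35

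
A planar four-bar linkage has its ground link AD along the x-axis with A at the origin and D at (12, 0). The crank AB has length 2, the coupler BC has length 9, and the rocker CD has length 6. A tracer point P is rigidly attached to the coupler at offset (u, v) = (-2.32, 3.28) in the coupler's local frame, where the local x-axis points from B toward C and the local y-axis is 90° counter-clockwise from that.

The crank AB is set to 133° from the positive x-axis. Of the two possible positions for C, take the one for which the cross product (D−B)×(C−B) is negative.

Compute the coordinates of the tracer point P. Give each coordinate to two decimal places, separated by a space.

-1.92 5.44

A=(0,0), D=(12.00,0)
B = A + 2.00·(cos133°, sin133°) = (-1.3640, 1.4627)
|BD| = 13.4438
circle(B,9.00) ∩ circle(D,6.00): a=8.3955, h=3.2427
  candidates: C₊=(7.3345,3.7727) cross=43.594; C₋=(6.6289,-2.6742) cross=-43.594
  mode - wants cross < 0 → take C=(6.6289,-2.6742) (cross=-43.594)
ex = (C−B)/|BC| = (0.8881,-0.4597); ey = (0.4597,0.8881)
P = B + -2.32·ex + 3.28·ey = (-1.9167,5.4421)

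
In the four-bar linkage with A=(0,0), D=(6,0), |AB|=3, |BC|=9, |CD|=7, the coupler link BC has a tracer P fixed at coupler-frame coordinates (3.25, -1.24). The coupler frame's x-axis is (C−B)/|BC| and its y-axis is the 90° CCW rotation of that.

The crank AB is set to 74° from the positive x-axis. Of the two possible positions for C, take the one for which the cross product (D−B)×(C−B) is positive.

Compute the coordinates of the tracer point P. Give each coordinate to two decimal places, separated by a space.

A=(0,0), D=(6.00,0)
B = A + 3.00·(cos74°, sin74°) = (0.8269, 2.8838)
|BD| = 5.9226
circle(B,9.00) ∩ circle(D,7.00): a=5.6628, h=6.9952
  candidates: C₊=(9.1791,6.2364) cross=41.430; C₋=(2.3671,-5.9835) cross=-41.430
  mode + wants cross > 0 → take C=(9.1791,6.2364) (cross=41.430)
ex = (C−B)/|BC| = (0.9280,0.3725); ey = (-0.3725,0.9280)
P = B + 3.25·ex + -1.24·ey = (4.3049,2.9437)

4.30 2.94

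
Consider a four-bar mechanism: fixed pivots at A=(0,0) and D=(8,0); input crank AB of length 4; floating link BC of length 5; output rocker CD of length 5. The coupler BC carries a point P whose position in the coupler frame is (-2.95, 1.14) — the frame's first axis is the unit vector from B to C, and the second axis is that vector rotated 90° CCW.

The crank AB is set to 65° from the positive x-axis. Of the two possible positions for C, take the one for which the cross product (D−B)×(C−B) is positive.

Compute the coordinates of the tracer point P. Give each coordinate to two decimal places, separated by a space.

A=(0,0), D=(8.00,0)
B = A + 4.00·(cos65°, sin65°) = (1.6905, 3.6252)
|BD| = 7.2768
circle(B,5.00) ∩ circle(D,5.00): a=3.6384, h=3.4296
  candidates: C₊=(6.5538,4.7863) cross=24.956; C₋=(3.1367,-1.1611) cross=-24.956
  mode + wants cross > 0 → take C=(6.5538,4.7863) (cross=24.956)
ex = (C−B)/|BC| = (0.9727,0.2322); ey = (-0.2322,0.9727)
P = B + -2.95·ex + 1.14·ey = (-1.4436,4.0490)

-1.44 4.05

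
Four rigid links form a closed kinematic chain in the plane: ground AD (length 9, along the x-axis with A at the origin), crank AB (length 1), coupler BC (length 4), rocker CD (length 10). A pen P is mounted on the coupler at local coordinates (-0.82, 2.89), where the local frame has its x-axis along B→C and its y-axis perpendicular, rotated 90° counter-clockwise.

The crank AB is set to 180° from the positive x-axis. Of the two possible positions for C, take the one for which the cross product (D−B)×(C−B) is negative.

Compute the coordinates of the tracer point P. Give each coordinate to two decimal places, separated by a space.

A=(0,0), D=(9.00,0)
B = A + 1.00·(cos180°, sin180°) = (-1.0000, 0.0000)
|BD| = 10.0000
circle(B,4.00) ∩ circle(D,10.00): a=0.8000, h=3.9192
  candidates: C₊=(-0.2000,3.9192) cross=39.192; C₋=(-0.2000,-3.9192) cross=-39.192
  mode - wants cross < 0 → take C=(-0.2000,-3.9192) (cross=-39.192)
ex = (C−B)/|BC| = (0.2000,-0.9798); ey = (0.9798,0.2000)
P = B + -0.82·ex + 2.89·ey = (1.6676,1.3814)

1.67 1.38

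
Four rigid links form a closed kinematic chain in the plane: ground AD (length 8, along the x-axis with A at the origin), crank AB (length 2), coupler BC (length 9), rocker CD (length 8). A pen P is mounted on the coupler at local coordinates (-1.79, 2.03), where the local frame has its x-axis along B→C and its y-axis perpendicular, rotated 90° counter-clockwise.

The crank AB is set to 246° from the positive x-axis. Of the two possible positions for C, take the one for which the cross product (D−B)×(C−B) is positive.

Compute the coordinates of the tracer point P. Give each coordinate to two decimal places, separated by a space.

A=(0,0), D=(8.00,0)
B = A + 2.00·(cos246°, sin246°) = (-0.8135, -1.8271)
|BD| = 9.0009
circle(B,9.00) ∩ circle(D,8.00): a=5.4448, h=7.1662
  candidates: C₊=(3.0633,6.2951) cross=64.502; C₋=(5.9726,-7.7388) cross=-64.502
  mode + wants cross > 0 → take C=(3.0633,6.2951) (cross=64.502)
ex = (C−B)/|BC| = (0.4308,0.9025); ey = (-0.9025,0.4308)
P = B + -1.79·ex + 2.03·ey = (-3.4165,-2.5681)

-3.42 -2.57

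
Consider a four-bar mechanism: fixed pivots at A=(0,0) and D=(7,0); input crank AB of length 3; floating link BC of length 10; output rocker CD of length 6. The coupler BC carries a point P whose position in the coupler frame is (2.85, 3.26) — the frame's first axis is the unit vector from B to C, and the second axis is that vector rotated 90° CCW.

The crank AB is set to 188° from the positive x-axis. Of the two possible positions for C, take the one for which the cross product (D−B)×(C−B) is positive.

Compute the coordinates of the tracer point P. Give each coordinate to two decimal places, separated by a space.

A=(0,0), D=(7.00,0)
B = A + 3.00·(cos188°, sin188°) = (-2.9708, -0.4175)
|BD| = 9.9795
circle(B,10.00) ∩ circle(D,6.00): a=8.1963, h=5.7289
  candidates: C₊=(4.9787,5.6493) cross=57.172; C₋=(5.4580,-5.7985) cross=-57.172
  mode + wants cross > 0 → take C=(4.9787,5.6493) (cross=57.172)
ex = (C−B)/|BC| = (0.7949,0.6067); ey = (-0.6067,0.7949)
P = B + 2.85·ex + 3.26·ey = (-2.6830,3.9030)

-2.68 3.90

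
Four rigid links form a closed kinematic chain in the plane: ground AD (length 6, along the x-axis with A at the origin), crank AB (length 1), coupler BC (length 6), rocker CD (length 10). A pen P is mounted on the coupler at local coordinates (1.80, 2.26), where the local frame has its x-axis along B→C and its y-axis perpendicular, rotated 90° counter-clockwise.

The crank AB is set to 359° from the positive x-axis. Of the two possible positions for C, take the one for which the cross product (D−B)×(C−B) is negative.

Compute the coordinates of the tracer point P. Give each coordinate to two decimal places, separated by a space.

A=(0,0), D=(6.00,0)
B = A + 1.00·(cos359°, sin359°) = (0.9998, -0.0175)
|BD| = 5.0002
circle(B,6.00) ∩ circle(D,10.00): a=-3.8997, h=4.5599
  candidates: C₊=(-2.9157,4.5288) cross=22.800; C₋=(-2.8839,-4.5909) cross=-22.800
  mode - wants cross < 0 → take C=(-2.8839,-4.5909) (cross=-22.800)
ex = (C−B)/|BC| = (-0.6473,-0.7622); ey = (0.7622,-0.6473)
P = B + 1.80·ex + 2.26·ey = (1.5574,-2.8524)

1.56 -2.85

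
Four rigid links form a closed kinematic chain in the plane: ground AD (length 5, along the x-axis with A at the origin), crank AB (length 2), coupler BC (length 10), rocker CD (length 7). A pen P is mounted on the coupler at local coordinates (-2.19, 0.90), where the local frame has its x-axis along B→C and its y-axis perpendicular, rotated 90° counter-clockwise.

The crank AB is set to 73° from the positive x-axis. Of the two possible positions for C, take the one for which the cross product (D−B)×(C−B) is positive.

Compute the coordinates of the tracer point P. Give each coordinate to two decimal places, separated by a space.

-1.77 2.17

A=(0,0), D=(5.00,0)
B = A + 2.00·(cos73°, sin73°) = (0.5847, 1.9126)
|BD| = 4.8117
circle(B,10.00) ∩ circle(D,7.00): a=7.7054, h=6.3739
  candidates: C₊=(10.1888,4.6985) cross=30.669; C₋=(5.1217,-6.9989) cross=-30.669
  mode + wants cross > 0 → take C=(10.1888,4.6985) (cross=30.669)
ex = (C−B)/|BC| = (0.9604,0.2786); ey = (-0.2786,0.9604)
P = B + -2.19·ex + 0.90·ey = (-1.7693,2.1669)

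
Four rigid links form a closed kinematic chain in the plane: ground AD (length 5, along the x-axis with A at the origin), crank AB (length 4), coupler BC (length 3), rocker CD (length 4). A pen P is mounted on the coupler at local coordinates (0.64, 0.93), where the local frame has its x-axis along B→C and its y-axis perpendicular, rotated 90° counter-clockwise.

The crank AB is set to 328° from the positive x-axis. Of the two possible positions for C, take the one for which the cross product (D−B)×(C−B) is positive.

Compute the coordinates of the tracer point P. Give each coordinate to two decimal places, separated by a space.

A=(0,0), D=(5.00,0)
B = A + 4.00·(cos328°, sin328°) = (3.3922, -2.1197)
|BD| = 2.6605
circle(B,3.00) ∩ circle(D,4.00): a=0.0147, h=3.0000
  candidates: C₊=(1.0109,-0.2950) cross=7.981; C₋=(5.7912,-3.9210) cross=-7.981
  mode + wants cross > 0 → take C=(1.0109,-0.2950) (cross=7.981)
ex = (C−B)/|BC| = (-0.7938,0.6082); ey = (-0.6082,-0.7938)
P = B + 0.64·ex + 0.93·ey = (2.3185,-2.4686)

2.32 -2.47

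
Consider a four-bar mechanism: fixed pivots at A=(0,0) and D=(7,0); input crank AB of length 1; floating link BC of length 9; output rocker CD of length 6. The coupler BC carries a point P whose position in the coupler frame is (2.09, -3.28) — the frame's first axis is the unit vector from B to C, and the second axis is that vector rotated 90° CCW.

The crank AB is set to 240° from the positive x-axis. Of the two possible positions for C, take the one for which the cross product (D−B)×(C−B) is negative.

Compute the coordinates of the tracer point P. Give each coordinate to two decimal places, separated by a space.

A=(0,0), D=(7.00,0)
B = A + 1.00·(cos240°, sin240°) = (-0.5000, -0.8660)
|BD| = 7.5498
circle(B,9.00) ∩ circle(D,6.00): a=6.7551, h=5.9471
  candidates: C₊=(5.5283,5.8167) cross=44.900; C₋=(6.8927,-5.9990) cross=-44.900
  mode - wants cross < 0 → take C=(6.8927,-5.9990) (cross=-44.900)
ex = (C−B)/|BC| = (0.8214,-0.5703); ey = (0.5703,0.8214)
P = B + 2.09·ex + -3.28·ey = (-0.6539,-4.7523)

-0.65 -4.75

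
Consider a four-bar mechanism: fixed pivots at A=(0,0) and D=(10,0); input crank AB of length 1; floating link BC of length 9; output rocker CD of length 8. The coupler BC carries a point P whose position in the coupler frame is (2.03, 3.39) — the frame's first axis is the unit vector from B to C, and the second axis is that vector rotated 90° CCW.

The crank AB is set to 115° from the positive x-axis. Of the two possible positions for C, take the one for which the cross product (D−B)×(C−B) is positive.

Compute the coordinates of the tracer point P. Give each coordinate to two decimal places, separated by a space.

A=(0,0), D=(10.00,0)
B = A + 1.00·(cos115°, sin115°) = (-0.4226, 0.9063)
|BD| = 10.4619
circle(B,9.00) ∩ circle(D,8.00): a=6.0434, h=6.6691
  candidates: C₊=(6.1758,7.0268) cross=69.772; C₋=(5.0204,-6.2613) cross=-69.772
  mode + wants cross > 0 → take C=(6.1758,7.0268) (cross=69.772)
ex = (C−B)/|BC| = (0.7332,0.6801); ey = (-0.6801,0.7332)
P = B + 2.03·ex + 3.39·ey = (-1.2397,4.7722)

-1.24 4.77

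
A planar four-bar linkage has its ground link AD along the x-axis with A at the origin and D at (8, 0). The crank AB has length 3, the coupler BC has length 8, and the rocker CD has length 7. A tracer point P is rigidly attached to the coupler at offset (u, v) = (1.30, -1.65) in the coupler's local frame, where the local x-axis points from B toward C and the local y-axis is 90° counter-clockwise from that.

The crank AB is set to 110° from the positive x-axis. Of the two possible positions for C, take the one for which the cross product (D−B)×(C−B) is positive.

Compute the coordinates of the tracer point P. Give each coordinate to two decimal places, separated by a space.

A=(0,0), D=(8.00,0)
B = A + 3.00·(cos110°, sin110°) = (-1.0261, 2.8191)
|BD| = 9.4561
circle(B,8.00) ∩ circle(D,7.00): a=5.5212, h=5.7894
  candidates: C₊=(5.9700,6.6992) cross=54.744; C₋=(2.5181,-4.3530) cross=-54.744
  mode + wants cross > 0 → take C=(5.9700,6.6992) (cross=54.744)
ex = (C−B)/|BC| = (0.8745,0.4850); ey = (-0.4850,0.8745)
P = B + 1.30·ex + -1.65·ey = (0.9111,2.0067)

0.91 2.01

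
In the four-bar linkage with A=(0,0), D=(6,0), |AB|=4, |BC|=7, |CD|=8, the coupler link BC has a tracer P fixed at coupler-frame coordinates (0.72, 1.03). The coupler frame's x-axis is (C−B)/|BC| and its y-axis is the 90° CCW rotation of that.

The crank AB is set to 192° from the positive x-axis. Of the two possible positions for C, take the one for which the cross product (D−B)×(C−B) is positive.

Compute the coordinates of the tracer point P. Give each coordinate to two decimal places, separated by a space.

A=(0,0), D=(6.00,0)
B = A + 4.00·(cos192°, sin192°) = (-3.9126, -0.8316)
|BD| = 9.9474
circle(B,7.00) ∩ circle(D,8.00): a=4.2197, h=5.5851
  candidates: C₊=(-0.1746,5.0867) cross=55.558; C₋=(0.7593,-6.0444) cross=-55.558
  mode + wants cross > 0 → take C=(-0.1746,5.0867) (cross=55.558)
ex = (C−B)/|BC| = (0.5340,0.8455); ey = (-0.8455,0.5340)
P = B + 0.72·ex + 1.03·ey = (-4.3990,0.3271)

-4.40 0.33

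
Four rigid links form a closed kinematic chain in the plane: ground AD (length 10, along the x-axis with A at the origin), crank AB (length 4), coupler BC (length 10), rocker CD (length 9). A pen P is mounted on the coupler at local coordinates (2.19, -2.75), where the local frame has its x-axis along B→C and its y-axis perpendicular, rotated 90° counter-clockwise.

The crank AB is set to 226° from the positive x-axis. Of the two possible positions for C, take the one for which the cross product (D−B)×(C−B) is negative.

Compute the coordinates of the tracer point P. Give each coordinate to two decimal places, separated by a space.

-2.30 -6.36

A=(0,0), D=(10.00,0)
B = A + 4.00·(cos226°, sin226°) = (-2.7786, -2.8774)
|BD| = 13.0986
circle(B,10.00) ∩ circle(D,9.00): a=7.2746, h=6.8615
  candidates: C₊=(2.8110,5.4146) cross=89.876; C₋=(5.8255,-7.9733) cross=-89.876
  mode - wants cross < 0 → take C=(5.8255,-7.9733) (cross=-89.876)
ex = (C−B)/|BC| = (0.8604,-0.5096); ey = (0.5096,0.8604)
P = B + 2.19·ex + -2.75·ey = (-2.2957,-6.3595)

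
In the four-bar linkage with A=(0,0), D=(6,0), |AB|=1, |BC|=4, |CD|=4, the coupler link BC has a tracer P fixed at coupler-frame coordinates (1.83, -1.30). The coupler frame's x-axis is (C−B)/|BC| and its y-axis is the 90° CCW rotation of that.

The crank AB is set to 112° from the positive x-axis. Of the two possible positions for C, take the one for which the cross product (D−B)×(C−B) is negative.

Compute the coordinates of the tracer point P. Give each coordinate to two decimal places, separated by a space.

A=(0,0), D=(6.00,0)
B = A + 1.00·(cos112°, sin112°) = (-0.3746, 0.9272)
|BD| = 6.4417
circle(B,4.00) ∩ circle(D,4.00): a=3.2208, h=2.3720
  candidates: C₊=(3.1541,2.8109) cross=15.279; C₋=(2.4713,-1.8837) cross=-15.279
  mode - wants cross < 0 → take C=(2.4713,-1.8837) (cross=-15.279)
ex = (C−B)/|BC| = (0.7115,-0.7027); ey = (0.7027,0.7115)
P = B + 1.83·ex + -1.30·ey = (0.0139,-1.2837)

0.01 -1.28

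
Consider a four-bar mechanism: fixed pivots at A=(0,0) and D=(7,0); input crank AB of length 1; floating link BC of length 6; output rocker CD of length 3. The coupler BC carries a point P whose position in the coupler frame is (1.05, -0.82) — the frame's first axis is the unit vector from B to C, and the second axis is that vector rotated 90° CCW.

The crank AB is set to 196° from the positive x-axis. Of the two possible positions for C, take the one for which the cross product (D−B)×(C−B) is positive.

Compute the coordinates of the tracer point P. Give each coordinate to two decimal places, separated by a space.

A=(0,0), D=(7.00,0)
B = A + 1.00·(cos196°, sin196°) = (-0.9613, -0.2756)
|BD| = 7.9660
circle(B,6.00) ∩ circle(D,3.00): a=5.6777, h=1.9400
  candidates: C₊=(4.6459,1.8597) cross=15.454; C₋=(4.7802,-2.0180) cross=-15.454
  mode + wants cross > 0 → take C=(4.6459,1.8597) (cross=15.454)
ex = (C−B)/|BC| = (0.9345,0.3559); ey = (-0.3559,0.9345)
P = B + 1.05·ex + -0.82·ey = (0.3118,-0.6683)

0.31 -0.67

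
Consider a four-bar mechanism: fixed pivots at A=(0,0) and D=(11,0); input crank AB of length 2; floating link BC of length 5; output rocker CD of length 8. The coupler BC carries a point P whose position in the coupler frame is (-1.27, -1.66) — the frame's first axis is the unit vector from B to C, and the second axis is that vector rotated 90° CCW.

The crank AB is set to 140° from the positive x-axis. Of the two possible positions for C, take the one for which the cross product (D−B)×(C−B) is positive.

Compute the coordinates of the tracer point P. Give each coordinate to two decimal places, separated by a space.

-2.42 -0.61

A=(0,0), D=(11.00,0)
B = A + 2.00·(cos140°, sin140°) = (-1.5321, 1.2856)
|BD| = 12.5979
circle(B,5.00) ∩ circle(D,8.00): a=4.7510, h=1.5581
  candidates: C₊=(3.3531,2.3507) cross=19.628; C₋=(3.0352,-0.7492) cross=-19.628
  mode + wants cross > 0 → take C=(3.3531,2.3507) (cross=19.628)
ex = (C−B)/|BC| = (0.9770,0.2130); ey = (-0.2130,0.9770)
P = B + -1.27·ex + -1.66·ey = (-2.4193,-0.6069)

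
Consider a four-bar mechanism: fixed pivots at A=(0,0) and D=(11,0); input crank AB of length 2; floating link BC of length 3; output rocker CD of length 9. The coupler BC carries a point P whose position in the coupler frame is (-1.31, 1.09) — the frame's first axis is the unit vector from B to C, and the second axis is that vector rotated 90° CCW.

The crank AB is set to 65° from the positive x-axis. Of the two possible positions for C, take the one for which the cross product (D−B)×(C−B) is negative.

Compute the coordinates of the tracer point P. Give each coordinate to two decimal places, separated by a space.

1.32 3.45

A=(0,0), D=(11.00,0)
B = A + 2.00·(cos65°, sin65°) = (0.8452, 1.8126)
|BD| = 10.3153
circle(B,3.00) ∩ circle(D,9.00): a=1.6677, h=2.4938
  candidates: C₊=(2.9252,3.9745) cross=25.724; C₋=(2.0487,-0.9354) cross=-25.724
  mode - wants cross < 0 → take C=(2.0487,-0.9354) (cross=-25.724)
ex = (C−B)/|BC| = (0.4012,-0.9160); ey = (0.9160,0.4012)
P = B + -1.31·ex + 1.09·ey = (1.3182,3.4499)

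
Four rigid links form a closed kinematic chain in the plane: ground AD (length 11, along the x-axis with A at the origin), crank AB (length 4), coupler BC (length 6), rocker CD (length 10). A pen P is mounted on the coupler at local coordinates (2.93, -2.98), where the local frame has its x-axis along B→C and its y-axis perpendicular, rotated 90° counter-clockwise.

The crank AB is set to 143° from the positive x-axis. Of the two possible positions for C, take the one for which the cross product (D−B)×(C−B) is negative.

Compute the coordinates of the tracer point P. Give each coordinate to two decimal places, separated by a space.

A=(0,0), D=(11.00,0)
B = A + 4.00·(cos143°, sin143°) = (-3.1945, 2.4073)
|BD| = 14.3972
circle(B,6.00) ∩ circle(D,10.00): a=4.9760, h=3.3526
  candidates: C₊=(2.2719,4.8807) cross=48.268; C₋=(1.1508,-1.7301) cross=-48.268
  mode - wants cross < 0 → take C=(1.1508,-1.7301) (cross=-48.268)
ex = (C−B)/|BC| = (0.7242,-0.6896); ey = (0.6896,0.7242)
P = B + 2.93·ex + -2.98·ey = (-3.1275,-1.7714)

-3.13 -1.77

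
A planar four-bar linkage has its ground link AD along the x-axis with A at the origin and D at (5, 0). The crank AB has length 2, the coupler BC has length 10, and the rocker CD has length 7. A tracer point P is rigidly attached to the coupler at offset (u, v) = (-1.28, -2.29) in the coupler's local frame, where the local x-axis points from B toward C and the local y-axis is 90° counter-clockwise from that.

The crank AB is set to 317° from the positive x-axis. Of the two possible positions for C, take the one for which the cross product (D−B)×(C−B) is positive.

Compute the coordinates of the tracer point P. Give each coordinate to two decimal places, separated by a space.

2.46 -3.79

A=(0,0), D=(5.00,0)
B = A + 2.00·(cos317°, sin317°) = (1.4627, -1.3640)
|BD| = 3.7912
circle(B,10.00) ∩ circle(D,7.00): a=8.6217, h=5.0661
  candidates: C₊=(7.6844,6.4648) cross=19.206; C₋=(11.3298,-2.9889) cross=-19.206
  mode + wants cross > 0 → take C=(7.6844,6.4648) (cross=19.206)
ex = (C−B)/|BC| = (0.6222,0.7829); ey = (-0.7829,0.6222)
P = B + -1.28·ex + -2.29·ey = (2.4591,-3.7909)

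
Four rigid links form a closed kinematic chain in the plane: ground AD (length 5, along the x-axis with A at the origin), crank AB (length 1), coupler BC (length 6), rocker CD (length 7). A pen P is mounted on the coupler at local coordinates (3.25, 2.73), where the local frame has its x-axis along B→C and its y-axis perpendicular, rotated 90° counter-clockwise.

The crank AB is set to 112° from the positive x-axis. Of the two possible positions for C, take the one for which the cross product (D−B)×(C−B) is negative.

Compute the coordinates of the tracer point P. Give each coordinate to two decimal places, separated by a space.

2.63 -2.07

A=(0,0), D=(5.00,0)
B = A + 1.00·(cos112°, sin112°) = (-0.3746, 0.9272)
|BD| = 5.4540
circle(B,6.00) ∩ circle(D,7.00): a=1.5352, h=5.8003
  candidates: C₊=(2.1243,6.3820) cross=31.635; C₋=(0.1522,-5.0496) cross=-31.635
  mode - wants cross < 0 → take C=(0.1522,-5.0496) (cross=-31.635)
ex = (C−B)/|BC| = (0.0878,-0.9961); ey = (0.9961,0.0878)
P = B + 3.25·ex + 2.73·ey = (2.6302,-2.0706)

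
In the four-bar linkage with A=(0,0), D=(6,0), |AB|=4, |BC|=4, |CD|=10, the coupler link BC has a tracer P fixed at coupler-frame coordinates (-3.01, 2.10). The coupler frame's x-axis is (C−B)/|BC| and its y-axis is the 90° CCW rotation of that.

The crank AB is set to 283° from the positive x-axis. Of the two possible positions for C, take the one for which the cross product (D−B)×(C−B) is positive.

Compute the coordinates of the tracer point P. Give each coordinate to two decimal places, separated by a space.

A=(0,0), D=(6.00,0)
B = A + 4.00·(cos283°, sin283°) = (0.8998, -3.8975)
|BD| = 6.4189
circle(B,4.00) ∩ circle(D,10.00): a=-3.3337, h=2.2105
  candidates: C₊=(-3.0912,-4.1653) cross=14.189; C₋=(-0.4068,-7.6780) cross=-14.189
  mode + wants cross > 0 → take C=(-3.0912,-4.1653) (cross=14.189)
ex = (C−B)/|BC| = (-0.9978,-0.0670); ey = (0.0670,-0.9978)
P = B + -3.01·ex + 2.10·ey = (4.0437,-5.7912)

4.04 -5.79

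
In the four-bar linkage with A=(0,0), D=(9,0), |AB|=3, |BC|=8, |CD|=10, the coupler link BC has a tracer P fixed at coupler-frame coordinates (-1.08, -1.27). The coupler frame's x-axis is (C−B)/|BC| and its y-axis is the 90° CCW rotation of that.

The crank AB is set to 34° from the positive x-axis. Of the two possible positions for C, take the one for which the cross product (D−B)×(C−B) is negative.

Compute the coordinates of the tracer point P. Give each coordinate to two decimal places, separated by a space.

1.41 2.95

A=(0,0), D=(9.00,0)
B = A + 3.00·(cos34°, sin34°) = (2.4871, 1.6776)
|BD| = 6.7255
circle(B,8.00) ∩ circle(D,10.00): a=0.6863, h=7.9705
  candidates: C₊=(5.1399,9.2249) cross=53.605; C₋=(1.1636,-6.2122) cross=-53.605
  mode - wants cross < 0 → take C=(1.1636,-6.2122) (cross=-53.605)
ex = (C−B)/|BC| = (-0.1654,-0.9862); ey = (0.9862,-0.1654)
P = B + -1.08·ex + -1.27·ey = (1.4133,2.9528)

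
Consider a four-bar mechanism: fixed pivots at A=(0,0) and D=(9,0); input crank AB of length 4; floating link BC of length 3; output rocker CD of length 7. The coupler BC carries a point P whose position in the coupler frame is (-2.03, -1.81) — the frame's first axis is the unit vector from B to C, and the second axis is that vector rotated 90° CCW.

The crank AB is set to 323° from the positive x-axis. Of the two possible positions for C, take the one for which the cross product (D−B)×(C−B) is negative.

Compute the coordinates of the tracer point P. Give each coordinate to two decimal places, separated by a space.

A=(0,0), D=(9.00,0)
B = A + 4.00·(cos323°, sin323°) = (3.1945, -2.4073)
|BD| = 6.2848
circle(B,3.00) ∩ circle(D,7.00): a=-0.0399, h=2.9997
  candidates: C₊=(2.0087,0.3484) cross=18.853; C₋=(4.3067,-5.1935) cross=-18.853
  mode - wants cross < 0 → take C=(4.3067,-5.1935) (cross=-18.853)
ex = (C−B)/|BC| = (0.3707,-0.9288); ey = (0.9288,0.3707)
P = B + -2.03·ex + -1.81·ey = (0.7610,-1.1929)

0.76 -1.19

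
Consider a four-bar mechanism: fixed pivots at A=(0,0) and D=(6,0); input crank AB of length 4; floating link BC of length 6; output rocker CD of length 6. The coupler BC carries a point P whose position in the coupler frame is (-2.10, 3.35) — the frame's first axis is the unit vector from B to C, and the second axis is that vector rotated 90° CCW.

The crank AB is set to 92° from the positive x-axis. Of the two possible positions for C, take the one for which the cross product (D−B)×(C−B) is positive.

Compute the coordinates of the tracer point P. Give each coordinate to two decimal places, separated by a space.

A=(0,0), D=(6.00,0)
B = A + 4.00·(cos92°, sin92°) = (-0.1396, 3.9976)
|BD| = 7.3263
circle(B,6.00) ∩ circle(D,6.00): a=3.6632, h=4.7520
  candidates: C₊=(5.5231,5.9810) cross=34.815; C₋=(0.3373,-1.9835) cross=-34.815
  mode + wants cross > 0 → take C=(5.5231,5.9810) (cross=34.815)
ex = (C−B)/|BC| = (0.9438,0.3306); ey = (-0.3306,0.9438)
P = B + -2.10·ex + 3.35·ey = (-3.2290,6.4650)

-3.23 6.47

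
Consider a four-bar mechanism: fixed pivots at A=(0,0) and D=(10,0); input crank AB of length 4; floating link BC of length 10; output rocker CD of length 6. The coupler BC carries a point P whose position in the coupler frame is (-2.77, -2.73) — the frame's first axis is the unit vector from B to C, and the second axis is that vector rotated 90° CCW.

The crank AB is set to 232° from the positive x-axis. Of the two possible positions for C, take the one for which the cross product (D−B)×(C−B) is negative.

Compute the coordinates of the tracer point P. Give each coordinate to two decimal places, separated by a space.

-5.77 -5.21

A=(0,0), D=(10.00,0)
B = A + 4.00·(cos232°, sin232°) = (-2.4626, -3.1520)
|BD| = 12.8551
circle(B,10.00) ∩ circle(D,6.00): a=8.9168, h=4.5266
  candidates: C₊=(5.0721,3.4228) cross=58.190; C₋=(7.2919,-5.3541) cross=-58.190
  mode - wants cross < 0 → take C=(7.2919,-5.3541) (cross=-58.190)
ex = (C−B)/|BC| = (0.9755,-0.2202); ey = (0.2202,0.9755)
P = B + -2.77·ex + -2.73·ey = (-5.7658,-5.2051)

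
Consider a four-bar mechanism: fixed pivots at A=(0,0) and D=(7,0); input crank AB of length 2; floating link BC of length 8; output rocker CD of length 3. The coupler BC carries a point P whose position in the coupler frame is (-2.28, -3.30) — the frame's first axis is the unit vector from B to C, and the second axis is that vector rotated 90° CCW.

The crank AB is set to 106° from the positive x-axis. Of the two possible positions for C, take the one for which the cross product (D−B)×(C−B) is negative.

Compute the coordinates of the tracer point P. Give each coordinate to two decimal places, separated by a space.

-4.34 0.60

A=(0,0), D=(7.00,0)
B = A + 2.00·(cos106°, sin106°) = (-0.5513, 1.9225)
|BD| = 7.7922
circle(B,8.00) ∩ circle(D,3.00): a=7.4253, h=2.9775
  candidates: C₊=(7.3791,2.9760) cross=23.201; C₋=(5.9098,-2.7949) cross=-23.201
  mode - wants cross < 0 → take C=(5.9098,-2.7949) (cross=-23.201)
ex = (C−B)/|BC| = (0.8076,-0.5897); ey = (0.5897,0.8076)
P = B + -2.28·ex + -3.30·ey = (-4.3386,0.6018)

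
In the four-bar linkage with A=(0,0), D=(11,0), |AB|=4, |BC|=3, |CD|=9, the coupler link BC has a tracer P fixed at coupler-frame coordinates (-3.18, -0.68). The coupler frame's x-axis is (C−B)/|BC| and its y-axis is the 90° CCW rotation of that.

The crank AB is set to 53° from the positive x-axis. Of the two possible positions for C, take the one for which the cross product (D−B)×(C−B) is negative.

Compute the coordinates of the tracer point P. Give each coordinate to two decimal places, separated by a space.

A=(0,0), D=(11.00,0)
B = A + 4.00·(cos53°, sin53°) = (2.4073, 3.1945)
|BD| = 9.1673
circle(B,3.00) ∩ circle(D,9.00): a=0.6567, h=2.9272
  candidates: C₊=(4.0428,5.7095) cross=26.835; C₋=(2.0027,0.2219) cross=-26.835
  mode - wants cross < 0 → take C=(2.0027,0.2219) (cross=-26.835)
ex = (C−B)/|BC| = (-0.1348,-0.9909); ey = (0.9909,-0.1348)
P = B + -3.18·ex + -0.68·ey = (2.1623,6.4372)

2.16 6.44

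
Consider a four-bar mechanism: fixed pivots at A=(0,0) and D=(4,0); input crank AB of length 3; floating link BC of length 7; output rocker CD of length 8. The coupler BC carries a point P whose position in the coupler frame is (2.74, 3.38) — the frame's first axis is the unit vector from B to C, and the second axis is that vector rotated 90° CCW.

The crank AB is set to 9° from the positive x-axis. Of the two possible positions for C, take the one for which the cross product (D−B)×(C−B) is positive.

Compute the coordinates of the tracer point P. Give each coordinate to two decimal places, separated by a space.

-1.38 0.78

A=(0,0), D=(4.00,0)
B = A + 3.00·(cos9°, sin9°) = (2.9631, 0.4693)
|BD| = 1.1382
circle(B,7.00) ∩ circle(D,8.00): a=-6.0203, h=3.5715
  candidates: C₊=(-1.0490,6.2054) cross=4.065; C₋=(-3.9943,-0.3022) cross=-4.065
  mode + wants cross > 0 → take C=(-1.0490,6.2054) (cross=4.065)
ex = (C−B)/|BC| = (-0.5732,0.8194); ey = (-0.8194,-0.5732)
P = B + 2.74·ex + 3.38·ey = (-1.3771,0.7773)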